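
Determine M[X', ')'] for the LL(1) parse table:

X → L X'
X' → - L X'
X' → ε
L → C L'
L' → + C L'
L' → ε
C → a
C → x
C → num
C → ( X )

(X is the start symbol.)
To find M[X', ')'], we find productions for X' where ')' is in the predict set (PREDICT(N → α) = (FIRST(α) \ {ε}) ∪ (FOLLOW(N) if α ⇒* ε)).

Relevant sets:
  FOLLOW(X') = { $, ')' }

X' → - L X': PREDICT = { '-' }
X' → ε: PREDICT = { $, ')' }
  ')' is in predict set, so this production goes in M[X', ')']

M[X', ')'] = X' → ε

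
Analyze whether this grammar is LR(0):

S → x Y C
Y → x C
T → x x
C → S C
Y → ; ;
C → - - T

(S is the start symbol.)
Yes, the grammar is LR(0)

A grammar is LR(0) if no state in the canonical LR(0) collection has:
  - both a shift item (dot before a terminal) and a complete item (shift-reduce conflict), or
  - two or more complete items (reduce-reduce conflict; the accept item [S' → S .] counts as a complete item here).

Augment with S' → S and build the canonical LR(0) collection (I0 = CLOSURE({[S' → . S]}), then GOTO on every symbol after a dot until no new states appear). It has 16 states:
  I0: { [S → . x Y C], [S' → . S] }  — shift
  I1: { [S' → S .] }  — accept
  I2: { [S → x . Y C], [Y → . ; ;], [Y → . x C] }  — shift
  I3: { [Y → ; . ;] }  — shift
  I4: { [C → . - - T], [C → . S C], [S → . x Y C], [S → x Y . C] }  — shift
  I5: { [C → . - - T], [C → . S C], [S → . x Y C], [Y → x . C] }  — shift
  I6: { [C → - . - T] }  — shift
  I7: { [Y → x C .] }  — reduce
  I8: { [C → . - - T], [C → . S C], [C → S . C], [S → . x Y C] }  — shift
  I9: { [C → S C .] }  — reduce
  I10: { [C → - - . T], [T → . x x] }  — shift
  I11: { [C → - - T .] }  — reduce
  I12: { [T → x . x] }  — shift
  I13: { [T → x x .] }  — reduce
  I14: { [S → x Y C .] }  — reduce
  I15: { [Y → ; ; .] }  — reduce

Every state is either a pure shift/goto state or contains exactly one complete item and nothing to shift — no conflicts. The grammar is LR(0).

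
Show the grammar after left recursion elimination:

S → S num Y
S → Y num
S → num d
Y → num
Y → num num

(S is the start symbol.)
S is directly left-recursive. The standard transformation for
  A → A α₁ | ... | A α_m | β₁ | ... | β_n
is
  A  → β₁ A' | ... | β_n A'
  A' → α₁ A' | ... | α_m A' | ε

S → Y num becomes S → Y num S'
S → num d becomes S → num d S'
S → S num Y becomes S' → num Y S'
Add S' → ε

Productions for other non-terminals are unchanged:
  Y → num
  Y → num num

Resulting grammar:
S → Y num S'
S → num d S'
S' → num Y S'
S' → ε
Y → num
Y → num num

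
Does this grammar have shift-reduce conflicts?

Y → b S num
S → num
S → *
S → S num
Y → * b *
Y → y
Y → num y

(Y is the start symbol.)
A shift-reduce conflict occurs when an LR(0) state has both:
  - a complete (reduce) item [A → α .] (dot at the end), and
  - a shift item [B → β . c γ] (dot before a terminal).

Augment with Y' → Y and build the canonical LR(0) collection (I0 = CLOSURE({[Y' → . Y]}), then GOTO on every symbol after a dot until no new states appear). It has 13 states:
  I0: { [Y → . * b *], [Y → . b S num], [Y → . num y], [Y → . y], [Y' → . Y] }  — shift
  I1: { [Y → * . b *] }  — shift
  I2: { [Y' → Y .] }  — accept
  I3: { [S → . *], [S → . S num], [S → . num], [Y → b . S num] }  — shift
  I4: { [Y → num . y] }  — shift
  I5: { [Y → y .] }  — reduce
  I6: { [Y → num y .] }  — reduce
  I7: { [S → * .] }  — reduce
  I8: { [S → S . num], [Y → b S . num] }  — shift
  I9: { [S → num .] }  — reduce
  I10: { [S → S num .], [Y → b S num .] }  — 2 reduces
  I11: { [Y → * b . *] }  — shift
  I12: { [Y → * b * .] }  — reduce

No state contains both a complete item and a shift item.

Answer: No shift-reduce conflicts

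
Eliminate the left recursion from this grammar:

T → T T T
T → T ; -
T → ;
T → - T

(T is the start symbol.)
T → ; T'
T → - T T'
T' → T T T'
T' → ; - T'
T' → ε

T is directly left-recursive. The standard transformation for
  A → A α₁ | ... | A α_m | β₁ | ... | β_n
is
  A  → β₁ A' | ... | β_n A'
  A' → α₁ A' | ... | α_m A' | ε

T → ; becomes T → ; T'
T → - T becomes T → - T T'
T → T T T becomes T' → T T T'
T → T ; - becomes T' → ; - T'
Add T' → ε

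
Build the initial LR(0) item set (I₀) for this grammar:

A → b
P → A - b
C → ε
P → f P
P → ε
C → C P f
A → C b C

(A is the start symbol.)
{ [A → . C b C], [A → . b], [A' → . A], [C → . C P f], [C → .] }

First, augment the grammar with A' → A
I₀ = CLOSURE({ [A' → . A] }):
  [A' → . A] has the dot before A: add [A → . b], [A → . C b C]
  [A → . C b C] has the dot before C: add [C → .], [C → . C P f]
No further items can be added.

I₀ = { [A → . C b C], [A → . b], [A' → . A], [C → . C P f], [C → .] }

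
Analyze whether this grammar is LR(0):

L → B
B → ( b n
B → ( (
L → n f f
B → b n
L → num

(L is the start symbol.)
A grammar is LR(0) if no state in the canonical LR(0) collection has:
  - both a shift item (dot before a terminal) and a complete item (shift-reduce conflict), or
  - two or more complete items (reduce-reduce conflict; the accept item [L' → L .] counts as a complete item here).

Augment with L' → L and build the canonical LR(0) collection (I0 = CLOSURE({[L' → . L]}), then GOTO on every symbol after a dot until no new states appear). It has 13 states:
  I0: { [B → . ( (], [B → . ( b n], [B → . b n], [L → . B], [L → . n f f], [L → . num], [L' → . L] }  — shift
  I1: { [B → ( . (], [B → ( . b n] }  — shift
  I2: { [L → B .] }  — reduce
  I3: { [L' → L .] }  — accept
  I4: { [B → b . n] }  — shift
  I5: { [L → n . f f] }  — shift
  I6: { [L → num .] }  — reduce
  I7: { [L → n f . f] }  — shift
  I8: { [L → n f f .] }  — reduce
  I9: { [B → b n .] }  — reduce
  I10: { [B → ( ( .] }  — reduce
  I11: { [B → ( b . n] }  — shift
  I12: { [B → ( b n .] }  — reduce

Every state is either a pure shift/goto state or contains exactly one complete item and nothing to shift — no conflicts. The grammar is LR(0).

Answer: Yes, the grammar is LR(0)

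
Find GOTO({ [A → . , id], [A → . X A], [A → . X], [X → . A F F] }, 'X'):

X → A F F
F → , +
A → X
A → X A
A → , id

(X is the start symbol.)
{ [A → . , id], [A → . X A], [A → . X], [A → X . A], [A → X .], [X → . A F F] }

GOTO(I, 'X') = CLOSURE({ [A → αX.β] : [A → α.Xβ] ∈ I, X = 'X' })

Items with dot before 'X', with the dot advanced:
  [A → . X] → [A → X .]
  [A → . X A] → [A → X . A]
Closure of the advanced items:
  [A → X . A] has the dot before A: add [A → . X], [A → . X A], [A → . , id]
  [A → . X] has the dot before X: add [X → . A F F]

GOTO = { [A → . , id], [A → . X A], [A → . X], [A → X . A], [A → X .], [X → . A F F] }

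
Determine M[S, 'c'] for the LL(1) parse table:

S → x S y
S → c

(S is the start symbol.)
To find M[S, 'c'], we find productions for S where 'c' is in the predict set (PREDICT(N → α) = (FIRST(α) \ {ε}) ∪ (FOLLOW(N) if α ⇒* ε)).

S → x S y: PREDICT = { 'x' }
S → c: PREDICT = { 'c' }
  'c' is in predict set, so this production goes in M[S, 'c']

M[S, 'c'] = S → c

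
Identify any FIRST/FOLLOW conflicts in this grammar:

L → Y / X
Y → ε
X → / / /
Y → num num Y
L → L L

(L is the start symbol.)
No FIRST/FOLLOW conflicts.

Nullable non-terminals: Y.

Y: nullable alternative(s) Y → ε; FOLLOW(Y) = { '/' }
  Y → ε: FIRST \ {ε} = { } — this is the only nullable alternative, skip
  Y → num num Y: FIRST \ {ε} = { 'num' } — disjoint from FOLLOW(Y)

L, X have no nullable alternative, so no FIRST/FOLLOW check is needed there.

No FIRST/FOLLOW conflicts found.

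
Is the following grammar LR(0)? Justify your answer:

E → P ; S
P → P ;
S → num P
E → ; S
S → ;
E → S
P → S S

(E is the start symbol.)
Augment with E' → E and build the canonical LR(0) collection (I0 = CLOSURE({[E' → . E]}), then GOTO on every symbol after a dot until no new states appear). It has 14 states:
  I0: { [E → . ; S], [E → . P ; S], [E → . S], [E' → . E], [P → . P ;], [P → . S S], [S → . ;], [S → . num P] }  — shift
  I1: { [E → ; . S], [S → . ;], [S → . num P], [S → ; .] }  — shift, reduce
  I2: { [E' → E .] }  — accept
  I3: { [E → P . ; S], [P → P . ;] }  — shift
  I4: { [E → S .], [P → S . S], [S → . ;], [S → . num P] }  — shift, reduce
  I5: { [P → . P ;], [P → . S S], [S → . ;], [S → . num P], [S → num . P] }  — shift
  I6: { [S → ; .] }  — reduce
  I7: { [P → P . ;], [S → num P .] }  — shift, reduce
  I8: { [P → S . S], [S → . ;], [S → . num P] }  — shift
  I9: { [P → S S .] }  — reduce
  I10: { [P → P ; .] }  — reduce
  I11: { [E → P ; . S], [P → P ; .], [S → . ;], [S → . num P] }  — shift, reduce
  I12: { [E → P ; S .] }  — reduce
  I13: { [E → ; S .] }  — reduce

Conflict in state I1:
  Shift-reduce conflict between [S → ; .] and [S → . ;]
So the grammar is NOT LR(0).

Answer: No. Shift-reduce conflict between [S → ; .] and [S → . ;]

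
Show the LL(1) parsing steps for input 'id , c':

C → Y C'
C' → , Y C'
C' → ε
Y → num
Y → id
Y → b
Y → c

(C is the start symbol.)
LL(1) parsing maintains a stack (initially the start symbol over $) and the input. At each step: if the stack top is a terminal, match it against the current input token; if it is a non-terminal N, replace it with the RHS of M[N, lookahead] (the unique production whose predict set contains the lookahead).

Stack is shown with the top on the left.

Stack     Input     Action
--------------------------
C $       id , c $  output C → Y C'
Y C' $    id , c $  output Y → id
id C' $   id , c $  match 'id'
C' $      , c $     output C' → , Y C'
, Y C' $  , c $     match ','
Y C' $    c $       output Y → c
c C' $    c $       match 'c'
C' $      $         output C' → ε
$         $         accept

The string is accepted.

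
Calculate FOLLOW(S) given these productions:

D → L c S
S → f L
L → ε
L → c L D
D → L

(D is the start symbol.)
To compute FOLLOW(S), find every occurrence of S on a right-hand side N → α S β: add FIRST(β) \ {ε}, and if β is empty or nullable also add FOLLOW(N). Iterate to a fixed point.

In D → L c S: S is at the end, add FOLLOW(D)

The FOLLOW sets referred to above (computed the same way, to a fixed point):
  FOLLOW(D) = { $, 'c' }

Taking the union: FOLLOW(S) = { $, 'c' }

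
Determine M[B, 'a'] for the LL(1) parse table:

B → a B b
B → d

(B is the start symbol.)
To find M[B, 'a'], we find productions for B where 'a' is in the predict set (PREDICT(N → α) = (FIRST(α) \ {ε}) ∪ (FOLLOW(N) if α ⇒* ε)).

B → a B b: PREDICT = { 'a' }
  'a' is in predict set, so this production goes in M[B, 'a']
B → d: PREDICT = { 'd' }

M[B, 'a'] = B → a B b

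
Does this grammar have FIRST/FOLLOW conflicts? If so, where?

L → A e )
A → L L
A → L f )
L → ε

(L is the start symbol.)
Yes. L → A e ')' with FOLLOW(L) on { 'e', 'f' }; A → L f ')' with FOLLOW(A) on { 'e' }

A FIRST/FOLLOW conflict occurs when a non-terminal N has a nullable alternative N → β (β ⇒* ε) and another alternative N → α with FIRST(α) ∩ FOLLOW(N) ≠ ∅: on such a lookahead the parser cannot decide between expanding α and letting N vanish via β.

Nullable non-terminals: A, L.
FIRST sets used below: FIRST(L) = { 'e', 'f', ε }, FIRST(A) = { 'e', 'f', ε }

A: nullable alternative(s) A → L L; FOLLOW(A) = { 'e' }
  A → L L: FIRST \ {ε} = { 'e', 'f' } — this is the only nullable alternative, skip
  A → L f ): FIRST \ {ε} = { 'e', 'f' } — overlaps FOLLOW(A) on { 'e' }: CONFLICT

L: nullable alternative(s) L → ε; FOLLOW(L) = { $, 'e', 'f' }
  L → A e ): FIRST \ {ε} = { 'e', 'f' } — overlaps FOLLOW(L) on { 'e', 'f' }: CONFLICT
  L → ε: FIRST \ {ε} = { } — this is the only nullable alternative, skip

So the grammar has 2 FIRST/FOLLOW conflicts (marked CONFLICT above).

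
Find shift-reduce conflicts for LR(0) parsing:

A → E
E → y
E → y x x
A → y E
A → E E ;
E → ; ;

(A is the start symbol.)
Yes — I3: [A → E .] vs [E → . ; ;]; I4: [E → y .] vs [E → . ; ;]; I7: [E → y .] vs [E → y . x x]

A shift-reduce conflict occurs when an LR(0) state has both:
  - a complete (reduce) item [A → α .] (dot at the end), and
  - a shift item [B → β . c γ] (dot before a terminal).

Augment with A' → A and build the canonical LR(0) collection (I0 = CLOSURE({[A' → . A]}), then GOTO on every symbol after a dot until no new states appear). It has 12 states:
  I0: { [A → . E E ;], [A → . E], [A → . y E], [A' → . A], [E → . ; ;], [E → . y x x], [E → . y] }  — shift
  I1: { [E → ; . ;] }  — shift
  I2: { [A' → A .] }  — accept
  I3: { [A → E . E ;], [A → E .], [E → . ; ;], [E → . y x x], [E → . y] }  — shift, reduce
  I4: { [A → y . E], [E → . ; ;], [E → . y x x], [E → . y], [E → y . x x], [E → y .] }  — shift, reduce
  I5: { [A → y E .] }  — reduce
  I6: { [E → y x . x] }  — shift
  I7: { [E → y . x x], [E → y .] }  — shift, reduce
  I8: { [E → y x x .] }  — reduce
  I9: { [A → E E . ;] }  — shift
  I10: { [A → E E ; .] }  — reduce
  I11: { [E → ; ; .] }  — reduce

I3 contains reduce item [A → E .] and shift items [E → . ; ;], [E → . y], [E → . y x x] — shift-reduce conflict.
I4 contains reduce item [E → y .] and shift items [E → . ; ;], [E → . y], [E → . y x x], [E → y . x x] — shift-reduce conflict.
I7 contains reduce item [E → y .] and shift item [E → y . x x] — shift-reduce conflict.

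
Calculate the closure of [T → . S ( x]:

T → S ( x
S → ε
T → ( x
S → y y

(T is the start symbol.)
Start with: [T → . S ( x]
  [T → . S ( x] has the dot before S: add [S → .], [S → . y y]
No further items can be added.

CLOSURE = { [S → . y y], [S → .], [T → . S ( x] }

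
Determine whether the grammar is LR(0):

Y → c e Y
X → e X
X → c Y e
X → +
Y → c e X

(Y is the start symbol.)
Augment with Y' → Y and build the canonical LR(0) collection (I0 = CLOSURE({[Y' → . Y]}), then GOTO on every symbol after a dot until no new states appear). It has 13 states:
  I0: { [Y → . c e X], [Y → . c e Y], [Y' → . Y] }  — shift
  I1: { [Y' → Y .] }  — accept
  I2: { [Y → c . e X], [Y → c . e Y] }  — shift
  I3: { [X → . +], [X → . c Y e], [X → . e X], [Y → . c e X], [Y → . c e Y], [Y → c e . X], [Y → c e . Y] }  — shift
  I4: { [X → + .] }  — reduce
  I5: { [Y → c e X .] }  — reduce
  I6: { [Y → c e Y .] }  — reduce
  I7: { [X → c . Y e], [Y → . c e X], [Y → . c e Y], [Y → c . e X], [Y → c . e Y] }  — shift
  I8: { [X → . +], [X → . c Y e], [X → . e X], [X → e . X] }  — shift
  I9: { [X → e X .] }  — reduce
  I10: { [X → c . Y e], [Y → . c e X], [Y → . c e Y] }  — shift
  I11: { [X → c Y . e] }  — shift
  I12: { [X → c Y e .] }  — reduce

Every state is either a pure shift/goto state or contains exactly one complete item and nothing to shift — no conflicts. The grammar is LR(0).

Answer: Yes, the grammar is LR(0)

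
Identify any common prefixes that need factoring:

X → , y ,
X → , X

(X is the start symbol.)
Yes, X has productions with common prefix ','

Left-factoring is needed when two productions for the same non-terminal
share a common prefix on the right-hand side.

Productions for X:
  X → , y ,
  X → , X

Found common prefix ',' in productions for X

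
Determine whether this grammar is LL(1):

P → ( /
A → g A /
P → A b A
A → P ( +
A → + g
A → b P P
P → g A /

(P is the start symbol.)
No. Predict set conflict for P: { '(' }

Relevant sets:
  FIRST(A) = { '(', '+', 'b', 'g' }
  FIRST(P) = { '(', '+', 'b', 'g' }

For P:
  PREDICT(P → '(' '/') = { '(' }
  PREDICT(P → A b A) = { '(', '+', 'b', 'g' }
  PREDICT(P → g A '/') = { 'g' }
For A:
  PREDICT(A → g A '/') = { 'g' }
  PREDICT(A → P '(' '+') = { '(', '+', 'b', 'g' }
  PREDICT(A → '+' g) = { '+' }
  PREDICT(A → b P P) = { 'b' }

Conflict found: Predict set conflict for P: { '(' }
The grammar is NOT LL(1).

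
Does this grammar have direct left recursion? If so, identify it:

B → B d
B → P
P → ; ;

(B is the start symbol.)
Yes, B is left-recursive

Direct left recursion occurs when N → N α for some non-terminal N (the right-hand side begins with the left-hand side itself).

B → B d: LEFT RECURSIVE (starts with B)
B → P: starts with P
P → ; ;: starts with ';'

The grammar has direct left recursion on: B.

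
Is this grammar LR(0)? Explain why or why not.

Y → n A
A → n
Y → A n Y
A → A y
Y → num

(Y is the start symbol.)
No. Shift-reduce conflict between [A → n .] and [A → . n]

A grammar is LR(0) if no state in the canonical LR(0) collection has:
  - both a shift item (dot before a terminal) and a complete item (shift-reduce conflict), or
  - two or more complete items (reduce-reduce conflict; the accept item [Y' → Y .] counts as a complete item here).

Augment with Y' → Y and build the canonical LR(0) collection (I0 = CLOSURE({[Y' → . Y]}), then GOTO on every symbol after a dot until no new states appear). It has 10 states:
  I0: { [A → . A y], [A → . n], [Y → . A n Y], [Y → . n A], [Y → . num], [Y' → . Y] }  — shift
  I1: { [A → A . y], [Y → A . n Y] }  — shift
  I2: { [Y' → Y .] }  — accept
  I3: { [A → . A y], [A → . n], [A → n .], [Y → n . A] }  — shift, reduce
  I4: { [Y → num .] }  — reduce
  I5: { [A → A . y], [Y → n A .] }  — shift, reduce
  I6: { [A → n .] }  — reduce
  I7: { [A → A y .] }  — reduce
  I8: { [A → . A y], [A → . n], [Y → . A n Y], [Y → . n A], [Y → . num], [Y → A n . Y] }  — shift
  I9: { [Y → A n Y .] }  — reduce

Conflict in state I3:
  Shift-reduce conflict between [A → n .] and [A → . n]
So the grammar is NOT LR(0).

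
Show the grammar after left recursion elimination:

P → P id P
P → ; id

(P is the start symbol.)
P → ; id P'
P' → id P P'
P' → ε

P is directly left-recursive. The standard transformation for
  A → A α₁ | ... | A α_m | β₁ | ... | β_n
is
  A  → β₁ A' | ... | β_n A'
  A' → α₁ A' | ... | α_m A' | ε

P → ; id becomes P → ; id P'
P → P id P becomes P' → id P P'
Add P' → ε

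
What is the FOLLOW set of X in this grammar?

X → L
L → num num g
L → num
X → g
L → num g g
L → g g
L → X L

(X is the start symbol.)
X is the start symbol, so $ ∈ FOLLOW(X).
In L → X L: X is followed by L, add FIRST(L) \ {ε} = { 'g', 'num' }

Taking the union: FOLLOW(X) = { $, 'g', 'num' }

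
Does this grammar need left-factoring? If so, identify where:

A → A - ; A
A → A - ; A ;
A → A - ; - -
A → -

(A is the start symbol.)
Yes, A has productions with common prefix 'A - ;'

Left-factoring is needed when two productions for the same non-terminal
share a common prefix on the right-hand side.

Productions for A:
  A → A - ; A
  A → A - ; A ;
  A → A - ; - -
  A → -

Found common prefix 'A - ;' in productions for A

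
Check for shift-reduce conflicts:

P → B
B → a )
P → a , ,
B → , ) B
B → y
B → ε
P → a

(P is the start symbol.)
Augment with P' → P and build the canonical LR(0) collection (I0 = CLOSURE({[P' → . P]}), then GOTO on every symbol after a dot until no new states appear). It has 12 states:
  I0: { [B → . , ) B], [B → . a )], [B → . y], [B → .], [P → . B], [P → . a , ,], [P → . a], [P' → . P] }  — shift, reduce
  I1: { [B → , . ) B] }  — shift
  I2: { [P → B .] }  — reduce
  I3: { [P' → P .] }  — accept
  I4: { [B → a . )], [P → a . , ,], [P → a .] }  — shift, reduce
  I5: { [B → y .] }  — reduce
  I6: { [B → a ) .] }  — reduce
  I7: { [P → a , . ,] }  — shift
  I8: { [P → a , , .] }  — reduce
  I9: { [B → , ) . B], [B → . , ) B], [B → . a )], [B → . y], [B → .] }  — shift, reduce
  I10: { [B → , ) B .] }  — reduce
  I11: { [B → a . )] }  — shift

I0 contains reduce item [B → .] and shift items [B → . , ) B], [B → . a )], [B → . y], [P → . a], [P → . a , ,] — shift-reduce conflict.
I4 contains reduce item [P → a .] and shift items [B → a . )], [P → a . , ,] — shift-reduce conflict.
I9 contains reduce item [B → .] and shift items [B → . , ) B], [B → . a )], [B → . y] — shift-reduce conflict.

Answer: Yes — I0: [B → .] vs [B → . , ) B]; I4: [P → a .] vs [B → a . )]; I9: [B → .] vs [B → . , ) B]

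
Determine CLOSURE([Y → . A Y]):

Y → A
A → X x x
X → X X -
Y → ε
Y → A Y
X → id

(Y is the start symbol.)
Start with: [Y → . A Y]
  [Y → . A Y] has the dot before A: add [A → . X x x]
  [A → . X x x] has the dot before X: add [X → . X X -], [X → . id]
No further items can be added.

CLOSURE = { [A → . X x x], [X → . X X -], [X → . id], [Y → . A Y] }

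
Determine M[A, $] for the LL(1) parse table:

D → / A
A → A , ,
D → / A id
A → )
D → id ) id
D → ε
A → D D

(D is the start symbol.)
To find M[A, $], we find productions for A where $ is in the predict set (PREDICT(N → α) = (FIRST(α) \ {ε}) ∪ (FOLLOW(N) if α ⇒* ε)).

Relevant sets:
  FIRST(A) = { ')', ',', '/', 'id', ε }
  FIRST(D) = { '/', 'id', ε }
  FOLLOW(A) = { $, ',', '/', 'id' }

A → A , ,: PREDICT = { ')', ',', '/', 'id' }
A → ): PREDICT = { ')' }
A → D D: PREDICT = { $, ',', '/', 'id' }
  $ is in predict set, so this production goes in M[A, $]

M[A, $] = A → D D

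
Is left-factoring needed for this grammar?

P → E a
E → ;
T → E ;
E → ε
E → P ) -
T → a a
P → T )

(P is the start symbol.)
No, left-factoring is not needed

Left-factoring is needed when two productions for the same non-terminal
share a common prefix on the right-hand side.

Productions for P:
  P → E a
  P → T )
Productions for E:
  E → ;
  E → ε
  E → P ) -
Productions for T:
  T → E ;
  T → a a

No common prefixes found.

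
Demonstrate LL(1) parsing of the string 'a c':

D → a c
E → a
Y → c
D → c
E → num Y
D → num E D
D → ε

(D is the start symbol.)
Stack is shown with the top on the left.

Stack  Input  Action
--------------------
D $    a c $  output D → a c
a c $  a c $  match 'a'
c $    c $    match 'c'
$      $      accept

The string is accepted.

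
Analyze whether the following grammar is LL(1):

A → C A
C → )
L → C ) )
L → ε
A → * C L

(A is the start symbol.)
A grammar is LL(1) if for each non-terminal N with multiple productions, the predict sets of those productions are pairwise disjoint, where PREDICT(N → α) = (FIRST(α) \ {ε}) ∪ (FOLLOW(N) if α ⇒* ε).

Relevant sets:
  FIRST(C) = { ')' }
  FOLLOW(L) = { $ }

For A:
  PREDICT(A → C A) = { ')' }
  PREDICT(A → '*' C L) = { '*' }
For L:
  PREDICT(L → C ')' ')') = { ')' }
  PREDICT(L → ε) = { $ }
C has a single production, so nothing to check there.

All predict sets are disjoint. The grammar IS LL(1).

Answer: Yes, the grammar is LL(1).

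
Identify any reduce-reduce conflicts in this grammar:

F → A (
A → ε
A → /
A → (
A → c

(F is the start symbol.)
Augment with F' → F and build the canonical LR(0) collection (I0 = CLOSURE({[F' → . F]}), then GOTO on every symbol after a dot until no new states appear). It has 7 states:
  I0: { [A → . (], [A → . /], [A → . c], [A → .], [F → . A (], [F' → . F] }  — shift, reduce
  I1: { [A → ( .] }  — reduce
  I2: { [A → / .] }  — reduce
  I3: { [F → A . (] }  — shift
  I4: { [F' → F .] }  — accept
  I5: { [A → c .] }  — reduce
  I6: { [F → A ( .] }  — reduce

No state contains more than one complete item.

Answer: No reduce-reduce conflicts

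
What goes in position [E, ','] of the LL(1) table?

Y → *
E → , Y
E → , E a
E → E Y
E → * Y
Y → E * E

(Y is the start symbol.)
E → , Y, E → , E a, E → E Y

To find M[E, ','], we find productions for E where ',' is in the predict set (PREDICT(N → α) = (FIRST(α) \ {ε}) ∪ (FOLLOW(N) if α ⇒* ε)).

Relevant sets:
  FIRST(E) = { '*', ',' }

E → , Y: PREDICT = { ',' }
  ',' is in predict set, so this production goes in M[E, ',']
E → , E a: PREDICT = { ',' }
  ',' is in predict set, so this production goes in M[E, ',']
E → E Y: PREDICT = { '*', ',' }
  ',' is in predict set, so this production goes in M[E, ',']
E → * Y: PREDICT = { '*' }

M[E, ','] = E → , Y, E → , E a, E → E Y  (a multiply-defined cell — the grammar is not LL(1))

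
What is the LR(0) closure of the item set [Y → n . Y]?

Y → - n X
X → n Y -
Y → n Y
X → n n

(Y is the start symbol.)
{ [Y → . - n X], [Y → . n Y], [Y → n . Y] }

To compute CLOSURE, for each item [A → α.Bβ] where B is a non-terminal, add [B → .γ] for all productions B → γ; repeat for the newly added items until nothing changes.

Start with: [Y → n . Y]
  [Y → n . Y] has the dot before Y: add [Y → . - n X], [Y → . n Y]
No further items can be added.

CLOSURE = { [Y → . - n X], [Y → . n Y], [Y → n . Y] }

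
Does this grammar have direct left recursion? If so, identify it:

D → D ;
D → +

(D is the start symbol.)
Yes, D is left-recursive

Direct left recursion occurs when N → N α for some non-terminal N (the right-hand side begins with the left-hand side itself).

D → D ;: LEFT RECURSIVE (starts with D)
D → +: starts with '+'

The grammar has direct left recursion on: D.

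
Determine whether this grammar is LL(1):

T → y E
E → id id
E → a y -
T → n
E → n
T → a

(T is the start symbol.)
For T:
  PREDICT(T → y E) = { 'y' }
  PREDICT(T → n) = { 'n' }
  PREDICT(T → a) = { 'a' }
For E:
  PREDICT(E → id id) = { 'id' }
  PREDICT(E → a y '-') = { 'a' }
  PREDICT(E → n) = { 'n' }

All predict sets are disjoint. The grammar IS LL(1).

Answer: Yes, the grammar is LL(1).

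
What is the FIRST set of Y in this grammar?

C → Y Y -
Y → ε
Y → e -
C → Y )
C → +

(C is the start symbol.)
To compute FIRST(Y), examine every production with Y on the left-hand side, reading each right-hand side left to right until a non-nullable symbol is reached.

From Y → ε:
  - ε-production, so ε ∈ FIRST(Y)
From Y → e -:
  - e is a terminal: add 'e' and stop

Collecting: FIRST(Y) = { 'e', ε }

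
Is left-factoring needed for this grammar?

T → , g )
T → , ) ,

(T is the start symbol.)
Yes, T has productions with common prefix ','

Left-factoring is needed when two productions for the same non-terminal
share a common prefix on the right-hand side.

Productions for T:
  T → , g )
  T → , ) ,

Found common prefix ',' in productions for T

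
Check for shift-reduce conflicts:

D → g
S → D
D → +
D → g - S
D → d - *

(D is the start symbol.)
Yes — I4: [D → g .] vs [D → g . - S]

Augment with D' → D and build the canonical LR(0) collection (I0 = CLOSURE({[D' → . D]}), then GOTO on every symbol after a dot until no new states appear). It has 10 states:
  I0: { [D → . +], [D → . d - *], [D → . g - S], [D → . g], [D' → . D] }  — shift
  I1: { [D → + .] }  — reduce
  I2: { [D' → D .] }  — accept
  I3: { [D → d . - *] }  — shift
  I4: { [D → g . - S], [D → g .] }  — shift, reduce
  I5: { [D → . +], [D → . d - *], [D → . g - S], [D → . g], [D → g - . S], [S → . D] }  — shift
  I6: { [S → D .] }  — reduce
  I7: { [D → g - S .] }  — reduce
  I8: { [D → d - . *] }  — shift
  I9: { [D → d - * .] }  — reduce

I4 contains reduce item [D → g .] and shift item [D → g . - S] — shift-reduce conflict.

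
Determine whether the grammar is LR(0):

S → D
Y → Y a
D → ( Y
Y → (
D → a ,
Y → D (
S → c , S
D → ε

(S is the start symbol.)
No. Shift-reduce conflict between [D → .] and [D → . ( Y]

Augment with S' → S and build the canonical LR(0) collection (I0 = CLOSURE({[S' → . S]}), then GOTO on every symbol after a dot until no new states appear). It has 14 states:
  I0: { [D → . ( Y], [D → . a ,], [D → .], [S → . D], [S → . c , S], [S' → . S] }  — shift, reduce
  I1: { [D → ( . Y], [D → . ( Y], [D → . a ,], [D → .], [Y → . (], [Y → . D (], [Y → . Y a] }  — shift, reduce
  I2: { [S → D .] }  — reduce
  I3: { [S' → S .] }  — accept
  I4: { [D → a . ,] }  — shift
  I5: { [S → c . , S] }  — shift
  I6: { [D → . ( Y], [D → . a ,], [D → .], [S → . D], [S → . c , S], [S → c , . S] }  — shift, reduce
  I7: { [S → c , S .] }  — reduce
  I8: { [D → a , .] }  — reduce
  I9: { [D → ( . Y], [D → . ( Y], [D → . a ,], [D → .], [Y → ( .], [Y → . (], [Y → . D (], [Y → . Y a] }  — shift, 2 reduces
  I10: { [Y → D . (] }  — shift
  I11: { [D → ( Y .], [Y → Y . a] }  — shift, reduce
  I12: { [Y → Y a .] }  — reduce
  I13: { [Y → D ( .] }  — reduce

Conflict in state I0:
  Shift-reduce conflict between [D → .] and [D → . ( Y]
So the grammar is NOT LR(0).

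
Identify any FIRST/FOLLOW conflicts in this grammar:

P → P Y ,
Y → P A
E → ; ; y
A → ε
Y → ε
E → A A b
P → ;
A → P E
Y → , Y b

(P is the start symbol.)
Yes. Y → ',' Y b with FOLLOW(Y) on { ',' }; A → P E with FOLLOW(A) on { ';' }

A FIRST/FOLLOW conflict occurs when a non-terminal N has a nullable alternative N → β (β ⇒* ε) and another alternative N → α with FIRST(α) ∩ FOLLOW(N) ≠ ∅: on such a lookahead the parser cannot decide between expanding α and letting N vanish via β.

Nullable non-terminals: A, Y.
FIRST sets used below: FIRST(P) = { ';' }

A: nullable alternative(s) A → ε; FOLLOW(A) = { ',', ';', 'b' }
  A → ε: FIRST \ {ε} = { } — this is the only nullable alternative, skip
  A → P E: FIRST \ {ε} = { ';' } — overlaps FOLLOW(A) on { ';' }: CONFLICT

Y: nullable alternative(s) Y → ε; FOLLOW(Y) = { ',', 'b' }
  Y → P A: FIRST \ {ε} = { ';' } — disjoint from FOLLOW(Y)
  Y → ε: FIRST \ {ε} = { } — this is the only nullable alternative, skip
  Y → , Y b: FIRST \ {ε} = { ',' } — overlaps FOLLOW(Y) on { ',' }: CONFLICT

E, P have no nullable alternative, so no FIRST/FOLLOW check is needed there.

So the grammar has 2 FIRST/FOLLOW conflicts (marked CONFLICT above).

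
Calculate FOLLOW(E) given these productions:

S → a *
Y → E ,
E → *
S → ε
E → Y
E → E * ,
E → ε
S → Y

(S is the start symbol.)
{ '*', ',' }

In Y → E ,: E is followed by ',', add FIRST(',') \ {ε} = { ',' }
In E → E * ,: E is followed by '*' ',', add FIRST('*' ',') \ {ε} = { '*' }

Taking the union: FOLLOW(E) = { '*', ',' }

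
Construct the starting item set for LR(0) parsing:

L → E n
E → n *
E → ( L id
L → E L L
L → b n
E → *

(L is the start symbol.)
{ [E → . ( L id], [E → . *], [E → . n *], [L → . E L L], [L → . E n], [L → . b n], [L' → . L] }

First, augment the grammar with L' → L
I₀ = CLOSURE({ [L' → . L] }):
  [L' → . L] has the dot before L: add [L → . E n], [L → . E L L], [L → . b n]
  [L → . E n] has the dot before E: add [E → . n *], [E → . ( L id], [E → . *]
No further items can be added.

I₀ = { [E → . ( L id], [E → . *], [E → . n *], [L → . E L L], [L → . E n], [L → . b n], [L' → . L] }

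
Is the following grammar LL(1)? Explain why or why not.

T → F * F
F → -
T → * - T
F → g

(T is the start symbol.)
A grammar is LL(1) if for each non-terminal N with multiple productions, the predict sets of those productions are pairwise disjoint, where PREDICT(N → α) = (FIRST(α) \ {ε}) ∪ (FOLLOW(N) if α ⇒* ε).

Relevant sets:
  FIRST(F) = { '-', 'g' }

For T:
  PREDICT(T → F '*' F) = { '-', 'g' }
  PREDICT(T → '*' '-' T) = { '*' }
For F:
  PREDICT(F → '-') = { '-' }
  PREDICT(F → g) = { 'g' }

All predict sets are disjoint. The grammar IS LL(1).

Answer: Yes, the grammar is LL(1).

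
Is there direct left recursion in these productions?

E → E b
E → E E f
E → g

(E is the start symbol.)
Yes, E is left-recursive

Direct left recursion occurs when N → N α for some non-terminal N (the right-hand side begins with the left-hand side itself).

E → E b: LEFT RECURSIVE (starts with E)
E → E E f: LEFT RECURSIVE (starts with E)
E → g: starts with g

The grammar has direct left recursion on: E.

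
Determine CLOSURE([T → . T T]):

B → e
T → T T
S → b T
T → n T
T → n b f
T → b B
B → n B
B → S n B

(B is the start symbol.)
Start with: [T → . T T]
  [T → . T T] has the dot before T: add [T → . n T], [T → . n b f], [T → . b B]
No further items can be added.

CLOSURE = { [T → . T T], [T → . b B], [T → . n T], [T → . n b f] }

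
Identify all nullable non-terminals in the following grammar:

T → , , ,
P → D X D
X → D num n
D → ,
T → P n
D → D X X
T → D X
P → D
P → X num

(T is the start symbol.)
There are no ε-productions, so no non-terminal can derive ε.
No non-terminals are nullable.

Answer: None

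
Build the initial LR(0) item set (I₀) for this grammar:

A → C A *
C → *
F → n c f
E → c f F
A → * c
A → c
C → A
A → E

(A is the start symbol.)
{ [A → . * c], [A → . C A *], [A → . E], [A → . c], [A' → . A], [C → . *], [C → . A], [E → . c f F] }

First, augment the grammar with A' → A
I₀ = CLOSURE({ [A' → . A] }):
  [A' → . A] has the dot before A: add [A → . C A *], [A → . * c], [A → . c], [A → . E]
  [A → . C A *] has the dot before C: add [C → . *], [C → . A]
  [A → . E] has the dot before E: add [E → . c f F]
No further items can be added.

I₀ = { [A → . * c], [A → . C A *], [A → . E], [A → . c], [A' → . A], [C → . *], [C → . A], [E → . c f F] }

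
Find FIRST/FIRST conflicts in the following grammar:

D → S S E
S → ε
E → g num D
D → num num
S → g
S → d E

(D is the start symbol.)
No FIRST/FIRST conflicts.

FIRST sets of the non-terminals at (or reachable through a nullable prefix from) the front of some alternative:
  FIRST(S) = { 'd', 'g', ε }
  FIRST(E) = { 'g' }

Productions for D:
  D → S S E: FIRST = { 'd', 'g' }
  D → num num: FIRST = { 'num' }
Productions for S:
  S → ε: FIRST = { ε }
  S → g: FIRST = { 'g' }
  S → d E: FIRST = { 'd' }
E has only one production, so no FIRST/FIRST conflict is possible there.

All alternatives of each non-terminal have pairwise disjoint FIRST sets.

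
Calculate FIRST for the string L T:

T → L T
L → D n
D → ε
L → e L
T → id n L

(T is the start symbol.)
FIRST sets of the non-terminals involved (from the grammar, by fixed-point iteration):
  FIRST(L) = { 'e', 'n' }

To compute FIRST(L T), process the symbols left to right:
Symbol L is a non-terminal. Add FIRST(L) \ {ε} = { 'e', 'n' }
L is not nullable (ε ∉ FIRST(L)), so stop here.
FIRST(L T) = { 'e', 'n' }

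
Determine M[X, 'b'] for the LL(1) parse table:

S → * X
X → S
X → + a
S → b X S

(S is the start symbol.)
X → S

To find M[X, 'b'], we find productions for X where 'b' is in the predict set (PREDICT(N → α) = (FIRST(α) \ {ε}) ∪ (FOLLOW(N) if α ⇒* ε)).

Relevant sets:
  FIRST(S) = { '*', 'b' }

X → S: PREDICT = { '*', 'b' }
  'b' is in predict set, so this production goes in M[X, 'b']
X → + a: PREDICT = { '+' }

M[X, 'b'] = X → S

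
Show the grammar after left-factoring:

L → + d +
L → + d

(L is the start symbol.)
Left-factoring transforms A → αβ₁ | αβ₂ into A → αA' and A' → β₁ | β₂
(α is the longest common prefix among the alternatives). Repeat until
no nonterminal has two alternatives with a common prefix.

Round 1: L has alternatives sharing prefix '+ d'. Introduce L': L → + d L'
  Add: L' → +
  Add: L' → ε

No remaining common prefixes — done.

Resulting grammar:
L → + d L'
L' → +
L' → ε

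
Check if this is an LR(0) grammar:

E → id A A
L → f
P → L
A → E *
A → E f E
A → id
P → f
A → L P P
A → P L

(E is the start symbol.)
A grammar is LR(0) if no state in the canonical LR(0) collection has:
  - both a shift item (dot before a terminal) and a complete item (shift-reduce conflict), or
  - two or more complete items (reduce-reduce conflict; the accept item [E' → E .] counts as a complete item here).

Augment with E' → E and build the canonical LR(0) collection (I0 = CLOSURE({[E' → . E]}), then GOTO on every symbol after a dot until no new states appear). It has 18 states:
  I0: { [E → . id A A], [E' → . E] }  — shift
  I1: { [E' → E .] }  — accept
  I2: { [A → . E *], [A → . E f E], [A → . L P P], [A → . P L], [A → . id], [E → . id A A], [E → id . A A], [L → . f], [P → . L], [P → . f] }  — shift
  I3: { [A → . E *], [A → . E f E], [A → . L P P], [A → . P L], [A → . id], [E → . id A A], [E → id A . A], [L → . f], [P → . L], [P → . f] }  — shift
  I4: { [A → E . *], [A → E . f E] }  — shift
  I5: { [A → L . P P], [L → . f], [P → . L], [P → . f], [P → L .] }  — shift, reduce
  I6: { [A → P . L], [L → . f] }  — shift
  I7: { [L → f .], [P → f .] }  — 2 reduces
  I8: { [A → . E *], [A → . E f E], [A → . L P P], [A → . P L], [A → . id], [A → id .], [E → . id A A], [E → id . A A], [L → . f], [P → . L], [P → . f] }  — shift, reduce
  I9: { [A → P L .] }  — reduce
  I10: { [L → f .] }  — reduce
  I11: { [P → L .] }  — reduce
  I12: { [A → L P . P], [L → . f], [P → . L], [P → . f] }  — shift
  I13: { [A → L P P .] }  — reduce
  I14: { [A → E * .] }  — reduce
  I15: { [A → E f . E], [E → . id A A] }  — shift
  I16: { [A → E f E .] }  — reduce
  I17: { [E → id A A .] }  — reduce

Conflict in state I5:
  Shift-reduce conflict between [P → L .] and [L → . f]
So the grammar is NOT LR(0).

Answer: No. Shift-reduce conflict between [P → L .] and [L → . f]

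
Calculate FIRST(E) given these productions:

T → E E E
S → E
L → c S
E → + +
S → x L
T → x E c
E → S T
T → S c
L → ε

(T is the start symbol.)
To compute FIRST(E), examine every production with E on the left-hand side, reading each right-hand side left to right until a non-nullable symbol is reached.

FIRST sets of the other non-terminals involved (by the same procedure, iterated to a fixed point):
  FIRST(S) = { '+', 'x' }

From E → + +:
  - '+' is a terminal: add '+' and stop
From E → S T:
  - S is a non-terminal: add FIRST(S) \ {ε} = { '+', 'x' }
    S is not nullable, so stop

Collecting: FIRST(E) = { '+', 'x' }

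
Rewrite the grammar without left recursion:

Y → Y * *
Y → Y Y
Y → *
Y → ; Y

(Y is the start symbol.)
Y is directly left-recursive. The standard transformation for
  A → A α₁ | ... | A α_m | β₁ | ... | β_n
is
  A  → β₁ A' | ... | β_n A'
  A' → α₁ A' | ... | α_m A' | ε

Y → * becomes Y → * Y'
Y → ; Y becomes Y → ; Y Y'
Y → Y * * becomes Y' → * * Y'
Y → Y Y becomes Y' → Y Y'
Add Y' → ε

Resulting grammar:
Y → * Y'
Y → ; Y Y'
Y' → * * Y'
Y' → Y Y'
Y' → ε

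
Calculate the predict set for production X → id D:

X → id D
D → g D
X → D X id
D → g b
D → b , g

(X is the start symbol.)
PREDICT(X → id D) = (FIRST(RHS) \ {ε}) ∪ (FOLLOW(X) if ε ∈ FIRST(RHS), i.e. RHS ⇒* ε)
FIRST(id D) = { 'id' }
ε ∉ FIRST(id D), so FOLLOW(X) is not added.
PREDICT(X → id D) = { 'id' }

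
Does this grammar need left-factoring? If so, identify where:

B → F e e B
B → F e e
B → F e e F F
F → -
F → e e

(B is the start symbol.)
Left-factoring is needed when two productions for the same non-terminal
share a common prefix on the right-hand side.

Productions for B:
  B → F e e B
  B → F e e
  B → F e e F F
Productions for F:
  F → -
  F → e e

Found common prefix 'F e e' in productions for B

Answer: Yes, B has productions with common prefix 'F e e'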